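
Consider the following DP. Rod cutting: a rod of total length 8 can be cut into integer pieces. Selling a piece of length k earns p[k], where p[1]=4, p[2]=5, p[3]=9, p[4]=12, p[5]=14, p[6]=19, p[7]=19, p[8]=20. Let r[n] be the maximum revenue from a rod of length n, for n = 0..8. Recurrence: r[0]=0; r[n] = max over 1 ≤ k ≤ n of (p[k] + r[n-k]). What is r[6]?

24

   n    0    1    2    3    4    5    6    7    8
r[n]    0    4    8   12   16   20   24   28   32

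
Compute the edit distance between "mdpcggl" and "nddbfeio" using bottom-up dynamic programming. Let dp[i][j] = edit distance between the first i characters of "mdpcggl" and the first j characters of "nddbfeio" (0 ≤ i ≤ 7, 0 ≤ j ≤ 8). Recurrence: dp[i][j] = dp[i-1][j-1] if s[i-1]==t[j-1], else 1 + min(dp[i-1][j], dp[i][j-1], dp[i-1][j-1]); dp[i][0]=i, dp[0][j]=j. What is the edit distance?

7

   ''  n  d  d  b  f  e  i  o
''  0  1  2  3  4  5  6  7  8
 m  1  1  2  3  4  5  6  7  8
 d  2  2  1  2  3  4  5  6  7
 p  3  3  2  2  3  4  5  6  7
 c  4  4  3  3  3  4  5  6  7
 g  5  5  4  4  4  4  5  6  7
 g  6  6  5  5  5  5  5  6  7
 l  7  7  6  6  6  6  6  6  7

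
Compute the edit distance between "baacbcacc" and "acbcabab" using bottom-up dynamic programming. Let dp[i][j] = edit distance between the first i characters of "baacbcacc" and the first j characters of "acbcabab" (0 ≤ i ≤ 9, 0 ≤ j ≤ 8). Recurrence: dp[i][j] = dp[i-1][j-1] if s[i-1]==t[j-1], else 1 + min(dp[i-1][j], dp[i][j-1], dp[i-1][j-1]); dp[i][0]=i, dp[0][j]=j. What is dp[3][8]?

   ''  a  c  b  c  a  b  a  b
''  0  1  2  3  4  5  6  7  8
 b  1  1  2  2  3  4  5  6  7
 a  2  1  2  3  3  3  4  5  6
 a  3  2  2  3  4  3  4  4  5
 c  4  3  2  3  3  4  4  5  5
 b  5  4  3  2  3  4  4  5  5
 c  6  5  4  3  2  3  4  5  6
 a  7  6  5  4  3  2  3  4  5
 c  8  7  6  5  4  3  3  4  5
 c  9  8  7  6  5  4  4  4  5

5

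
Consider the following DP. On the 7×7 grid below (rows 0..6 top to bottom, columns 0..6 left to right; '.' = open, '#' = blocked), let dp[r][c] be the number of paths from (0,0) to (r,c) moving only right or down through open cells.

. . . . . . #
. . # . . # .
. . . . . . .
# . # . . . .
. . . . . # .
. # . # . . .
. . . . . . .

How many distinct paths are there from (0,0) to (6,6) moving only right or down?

r\c   0   1   2   3   4   5   6
  0   1   1   1   1   1   1   0
  1   1   2   0   1   2   0   0
  2   1   3   3   4   6   6   6
  3   0   3   0   4  10  16  22
  4   0   3   3   7  17   0  22
  5   0   0   3   0  17  17  39
  6   0   0   3   3  20  37  76

76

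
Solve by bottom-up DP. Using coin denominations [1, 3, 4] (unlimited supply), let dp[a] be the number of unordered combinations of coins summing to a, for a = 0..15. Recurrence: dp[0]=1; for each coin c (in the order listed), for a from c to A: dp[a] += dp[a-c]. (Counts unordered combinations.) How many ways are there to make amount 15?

15

after  coin     0     1     2     3     4     5     6     7     8     9    10    11    12    13    14    15
          1     1     1     1     1     1     1     1     1     1     1     1     1     1     1     1     1
          3     1     1     1     2     2     2     3     3     3     4     4     4     5     5     5     6
          4     1     1     1     2     3     3     4     5     6     7     8     9    11    12    13    15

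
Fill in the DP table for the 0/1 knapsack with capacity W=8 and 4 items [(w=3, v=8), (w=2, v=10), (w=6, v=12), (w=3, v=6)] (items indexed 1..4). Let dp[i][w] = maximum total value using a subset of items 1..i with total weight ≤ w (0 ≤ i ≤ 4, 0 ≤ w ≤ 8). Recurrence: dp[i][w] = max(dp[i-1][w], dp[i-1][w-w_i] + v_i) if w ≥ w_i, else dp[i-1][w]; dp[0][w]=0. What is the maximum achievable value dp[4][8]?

24

i\w   0   1   2   3   4   5   6   7   8
  0   0   0   0   0   0   0   0   0   0
  1   0   0   0   8   8   8   8   8   8
  2   0   0  10  10  10  18  18  18  18
  3   0   0  10  10  10  18  18  18  22
  4   0   0  10  10  10  18  18  18  24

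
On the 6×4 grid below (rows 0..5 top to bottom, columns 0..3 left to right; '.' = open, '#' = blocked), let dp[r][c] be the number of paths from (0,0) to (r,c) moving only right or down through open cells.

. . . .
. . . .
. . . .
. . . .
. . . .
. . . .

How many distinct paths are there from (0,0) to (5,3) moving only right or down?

r\c   0   1   2   3
  0   1   1   1   1
  1   1   2   3   4
  2   1   3   6  10
  3   1   4  10  20
  4   1   5  15  35
  5   1   6  21  56

56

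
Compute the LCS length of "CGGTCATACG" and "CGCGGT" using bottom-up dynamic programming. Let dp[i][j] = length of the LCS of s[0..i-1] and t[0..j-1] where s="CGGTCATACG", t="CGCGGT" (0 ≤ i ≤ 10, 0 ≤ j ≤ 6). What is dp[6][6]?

4

   ''  C  G  C  G  G  T
''  0  0  0  0  0  0  0
 C  0  1  1  1  1  1  1
 G  0  1  2  2  2  2  2
 G  0  1  2  2  3  3  3
 T  0  1  2  2  3  3  4
 C  0  1  2  3  3  3  4
 A  0  1  2  3  3  3  4
 T  0  1  2  3  3  3  4
 A  0  1  2  3  3  3  4
 C  0  1  2  3  3  3  4
 G  0  1  2  3  4  4  4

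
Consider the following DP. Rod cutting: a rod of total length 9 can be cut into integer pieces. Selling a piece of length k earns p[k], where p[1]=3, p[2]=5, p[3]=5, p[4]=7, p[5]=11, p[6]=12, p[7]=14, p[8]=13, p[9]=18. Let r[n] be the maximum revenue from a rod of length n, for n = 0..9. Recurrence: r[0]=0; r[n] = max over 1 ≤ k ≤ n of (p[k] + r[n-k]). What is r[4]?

12

   n    0    1    2    3    4    5    6    7    8    9
r[n]    0    3    6    9   12   15   18   21   24   27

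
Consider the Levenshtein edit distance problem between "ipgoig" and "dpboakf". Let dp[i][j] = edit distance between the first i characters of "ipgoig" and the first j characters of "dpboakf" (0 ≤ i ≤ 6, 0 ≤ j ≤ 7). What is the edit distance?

   ''  d  p  b  o  a  k  f
''  0  1  2  3  4  5  6  7
 i  1  1  2  3  4  5  6  7
 p  2  2  1  2  3  4  5  6
 g  3  3  2  2  3  4  5  6
 o  4  4  3  3  2  3  4  5
 i  5  5  4  4  3  3  4  5
 g  6  6  5  5  4  4  4  5

5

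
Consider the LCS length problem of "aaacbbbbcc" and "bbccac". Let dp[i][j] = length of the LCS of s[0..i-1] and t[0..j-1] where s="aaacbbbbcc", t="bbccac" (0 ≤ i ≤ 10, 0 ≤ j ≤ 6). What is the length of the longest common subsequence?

   ''  b  b  c  c  a  c
''  0  0  0  0  0  0  0
 a  0  0  0  0  0  1  1
 a  0  0  0  0  0  1  1
 a  0  0  0  0  0  1  1
 c  0  0  0  1  1  1  2
 b  0  1  1  1  1  1  2
 b  0  1  2  2  2  2  2
 b  0  1  2  2  2  2  2
 b  0  1  2  2  2  2  2
 c  0  1  2  3  3  3  3
 c  0  1  2  3  4  4  4

4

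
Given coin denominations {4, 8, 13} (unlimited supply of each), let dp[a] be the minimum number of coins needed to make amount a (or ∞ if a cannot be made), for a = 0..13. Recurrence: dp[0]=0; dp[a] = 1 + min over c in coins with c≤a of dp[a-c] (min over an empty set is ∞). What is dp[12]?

 a  0  1  2  3  4  5  6  7  8  9 10 11 12 13
dp  0  -  -  -  1  -  -  -  1  -  -  -  2  1
(- denotes ∞ / unreachable)

2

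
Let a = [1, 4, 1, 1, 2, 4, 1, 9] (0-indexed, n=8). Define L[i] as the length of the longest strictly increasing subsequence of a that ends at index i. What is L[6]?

1

   i    0    1    2    3    4    5    6    7
a[i]    1    4    1    1    2    4    1    9
L[i]    1    2    1    1    2    3    1    4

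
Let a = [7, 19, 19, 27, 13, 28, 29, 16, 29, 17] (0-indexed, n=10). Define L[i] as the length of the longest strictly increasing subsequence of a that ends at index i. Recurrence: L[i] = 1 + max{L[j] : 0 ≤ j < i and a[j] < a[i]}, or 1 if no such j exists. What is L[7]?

   i    0    1    2    3    4    5    6    7    8    9
a[i]    7   19   19   27   13   28   29   16   29   17
L[i]    1    2    2    3    2    4    5    3    5    4

3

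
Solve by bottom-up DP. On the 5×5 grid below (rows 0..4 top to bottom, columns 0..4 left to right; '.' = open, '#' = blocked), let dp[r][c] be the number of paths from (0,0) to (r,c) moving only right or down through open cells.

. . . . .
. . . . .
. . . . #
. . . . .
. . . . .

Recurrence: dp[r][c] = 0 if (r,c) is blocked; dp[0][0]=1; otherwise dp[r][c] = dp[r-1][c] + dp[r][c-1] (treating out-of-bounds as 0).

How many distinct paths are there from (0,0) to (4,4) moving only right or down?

55

r\c   0   1   2   3   4
  0   1   1   1   1   1
  1   1   2   3   4   5
  2   1   3   6  10   0
  3   1   4  10  20  20
  4   1   5  15  35  55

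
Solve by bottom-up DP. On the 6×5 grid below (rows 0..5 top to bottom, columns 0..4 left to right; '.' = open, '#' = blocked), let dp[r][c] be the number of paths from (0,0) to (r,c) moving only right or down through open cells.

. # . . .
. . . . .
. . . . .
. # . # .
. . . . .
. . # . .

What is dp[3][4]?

5

r\c   0   1   2   3   4
  0   1   0   0   0   0
  1   1   1   1   1   1
  2   1   2   3   4   5
  3   1   0   3   0   5
  4   1   1   4   4   9
  5   1   2   0   4  13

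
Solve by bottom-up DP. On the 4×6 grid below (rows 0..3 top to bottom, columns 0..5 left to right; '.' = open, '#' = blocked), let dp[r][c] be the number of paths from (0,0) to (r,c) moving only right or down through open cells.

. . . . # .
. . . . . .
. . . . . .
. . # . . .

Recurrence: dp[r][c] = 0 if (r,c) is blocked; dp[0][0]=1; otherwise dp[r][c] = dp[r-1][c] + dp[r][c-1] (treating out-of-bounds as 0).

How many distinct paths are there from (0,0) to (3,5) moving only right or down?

r\c   0   1   2   3   4   5
  0   1   1   1   1   0   0
  1   1   2   3   4   4   4
  2   1   3   6  10  14  18
  3   1   4   0  10  24  42

42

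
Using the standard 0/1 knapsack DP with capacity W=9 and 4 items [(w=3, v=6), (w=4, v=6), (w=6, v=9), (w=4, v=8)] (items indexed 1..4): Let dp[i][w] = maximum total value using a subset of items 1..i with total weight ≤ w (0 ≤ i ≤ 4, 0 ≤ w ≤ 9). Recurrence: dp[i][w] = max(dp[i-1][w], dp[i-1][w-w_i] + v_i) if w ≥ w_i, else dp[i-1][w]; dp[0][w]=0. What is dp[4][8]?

14

i\w   0   1   2   3   4   5   6   7   8   9
  0   0   0   0   0   0   0   0   0   0   0
  1   0   0   0   6   6   6   6   6   6   6
  2   0   0   0   6   6   6   6  12  12  12
  3   0   0   0   6   6   6   9  12  12  15
  4   0   0   0   6   8   8   9  14  14  15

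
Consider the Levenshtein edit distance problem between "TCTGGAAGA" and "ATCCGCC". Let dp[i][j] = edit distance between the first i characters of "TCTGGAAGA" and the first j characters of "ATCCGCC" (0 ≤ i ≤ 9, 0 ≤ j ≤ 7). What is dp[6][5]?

4

   ''  A  T  C  C  G  C  C
''  0  1  2  3  4  5  6  7
 T  1  1  1  2  3  4  5  6
 C  2  2  2  1  2  3  4  5
 T  3  3  2  2  2  3  4  5
 G  4  4  3  3  3  2  3  4
 G  5  5  4  4  4  3  3  4
 A  6  5  5  5  5  4  4  4
 A  7  6  6  6  6  5  5  5
 G  8  7  7  7  7  6  6  6
 A  9  8  8  8  8  7  7  7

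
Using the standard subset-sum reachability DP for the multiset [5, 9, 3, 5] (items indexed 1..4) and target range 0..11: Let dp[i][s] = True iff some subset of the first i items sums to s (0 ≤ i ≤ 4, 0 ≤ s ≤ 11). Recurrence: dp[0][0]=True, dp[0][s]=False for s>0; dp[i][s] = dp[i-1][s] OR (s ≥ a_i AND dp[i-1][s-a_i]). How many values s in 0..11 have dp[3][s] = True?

5

i\s   0   1   2   3   4   5   6   7   8   9  10  11
  0   T   F   F   F   F   F   F   F   F   F   F   F
  1   T   F   F   F   F   T   F   F   F   F   F   F
  2   T   F   F   F   F   T   F   F   F   T   F   F
  3   T   F   F   T   F   T   F   F   T   T   F   F
  4   T   F   F   T   F   T   F   F   T   T   T   F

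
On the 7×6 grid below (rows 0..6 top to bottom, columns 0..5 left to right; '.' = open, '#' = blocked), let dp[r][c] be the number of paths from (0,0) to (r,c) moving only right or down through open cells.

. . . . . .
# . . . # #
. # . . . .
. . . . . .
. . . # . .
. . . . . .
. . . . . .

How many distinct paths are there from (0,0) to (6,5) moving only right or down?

61

r\c   0   1   2   3   4   5
  0   1   1   1   1   1   1
  1   0   1   2   3   0   0
  2   0   0   2   5   5   5
  3   0   0   2   7  12  17
  4   0   0   2   0  12  29
  5   0   0   2   2  14  43
  6   0   0   2   4  18  61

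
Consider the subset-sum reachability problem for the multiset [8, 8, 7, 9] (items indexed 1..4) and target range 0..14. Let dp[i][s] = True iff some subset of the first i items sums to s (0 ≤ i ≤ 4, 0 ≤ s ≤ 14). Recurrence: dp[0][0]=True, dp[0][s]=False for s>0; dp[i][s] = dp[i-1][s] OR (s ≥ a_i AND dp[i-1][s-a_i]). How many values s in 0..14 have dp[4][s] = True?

4

i\s   0   1   2   3   4   5   6   7   8   9  10  11  12  13  14
  0   T   F   F   F   F   F   F   F   F   F   F   F   F   F   F
  1   T   F   F   F   F   F   F   F   T   F   F   F   F   F   F
  2   T   F   F   F   F   F   F   F   T   F   F   F   F   F   F
  3   T   F   F   F   F   F   F   T   T   F   F   F   F   F   F
  4   T   F   F   F   F   F   F   T   T   T   F   F   F   F   F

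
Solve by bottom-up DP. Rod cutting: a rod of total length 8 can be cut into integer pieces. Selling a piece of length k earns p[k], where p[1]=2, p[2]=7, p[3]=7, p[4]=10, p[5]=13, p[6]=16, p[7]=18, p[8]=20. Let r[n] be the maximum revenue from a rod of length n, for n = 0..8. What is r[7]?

23

   n    0    1    2    3    4    5    6    7    8
r[n]    0    2    7    9   14   16   21   23   28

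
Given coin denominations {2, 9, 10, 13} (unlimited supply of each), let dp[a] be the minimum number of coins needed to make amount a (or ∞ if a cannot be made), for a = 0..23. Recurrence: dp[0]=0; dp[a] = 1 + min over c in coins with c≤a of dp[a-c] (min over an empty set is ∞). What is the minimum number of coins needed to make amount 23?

2

 a  0  1  2  3  4  5  6  7  8  9 10 11 12 13 14 15 16 17 18 19 20 21 22 23
dp  0  -  1  -  2  -  3  -  4  1  1  2  2  1  3  2  4  3  2  2  2  3  2  2
(- denotes ∞ / unreachable)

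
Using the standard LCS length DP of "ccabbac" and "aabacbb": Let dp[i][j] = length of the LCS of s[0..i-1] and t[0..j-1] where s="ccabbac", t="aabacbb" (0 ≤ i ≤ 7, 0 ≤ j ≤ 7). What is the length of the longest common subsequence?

4

   ''  a  a  b  a  c  b  b
''  0  0  0  0  0  0  0  0
 c  0  0  0  0  0  1  1  1
 c  0  0  0  0  0  1  1  1
 a  0  1  1  1  1  1  1  1
 b  0  1  1  2  2  2  2  2
 b  0  1  1  2  2  2  3  3
 a  0  1  2  2  3  3  3  3
 c  0  1  2  2  3  4  4  4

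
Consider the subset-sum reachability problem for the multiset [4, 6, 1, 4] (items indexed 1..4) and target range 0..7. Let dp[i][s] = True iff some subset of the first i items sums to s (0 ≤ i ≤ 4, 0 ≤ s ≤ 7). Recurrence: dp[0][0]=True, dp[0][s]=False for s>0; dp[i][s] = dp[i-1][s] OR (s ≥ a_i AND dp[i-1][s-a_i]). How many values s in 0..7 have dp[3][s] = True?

i\s   0   1   2   3   4   5   6   7
  0   T   F   F   F   F   F   F   F
  1   T   F   F   F   T   F   F   F
  2   T   F   F   F   T   F   T   F
  3   T   T   F   F   T   T   T   T
  4   T   T   F   F   T   T   T   T

6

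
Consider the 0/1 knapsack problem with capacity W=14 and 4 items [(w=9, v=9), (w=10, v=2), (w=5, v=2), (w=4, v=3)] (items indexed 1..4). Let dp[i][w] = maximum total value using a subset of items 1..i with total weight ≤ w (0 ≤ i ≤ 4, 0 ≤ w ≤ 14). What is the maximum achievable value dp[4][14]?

12

i\w   0   1   2   3   4   5   6   7   8   9  10  11  12  13  14
  0   0   0   0   0   0   0   0   0   0   0   0   0   0   0   0
  1   0   0   0   0   0   0   0   0   0   9   9   9   9   9   9
  2   0   0   0   0   0   0   0   0   0   9   9   9   9   9   9
  3   0   0   0   0   0   2   2   2   2   9   9   9   9   9  11
  4   0   0   0   0   3   3   3   3   3   9   9   9   9  12  12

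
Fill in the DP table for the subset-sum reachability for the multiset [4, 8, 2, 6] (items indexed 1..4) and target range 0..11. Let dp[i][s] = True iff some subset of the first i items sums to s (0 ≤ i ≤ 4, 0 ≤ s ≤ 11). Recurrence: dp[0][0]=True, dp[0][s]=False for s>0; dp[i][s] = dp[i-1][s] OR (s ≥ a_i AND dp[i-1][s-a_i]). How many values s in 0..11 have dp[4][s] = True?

i\s   0   1   2   3   4   5   6   7   8   9  10  11
  0   T   F   F   F   F   F   F   F   F   F   F   F
  1   T   F   F   F   T   F   F   F   F   F   F   F
  2   T   F   F   F   T   F   F   F   T   F   F   F
  3   T   F   T   F   T   F   T   F   T   F   T   F
  4   T   F   T   F   T   F   T   F   T   F   T   F

6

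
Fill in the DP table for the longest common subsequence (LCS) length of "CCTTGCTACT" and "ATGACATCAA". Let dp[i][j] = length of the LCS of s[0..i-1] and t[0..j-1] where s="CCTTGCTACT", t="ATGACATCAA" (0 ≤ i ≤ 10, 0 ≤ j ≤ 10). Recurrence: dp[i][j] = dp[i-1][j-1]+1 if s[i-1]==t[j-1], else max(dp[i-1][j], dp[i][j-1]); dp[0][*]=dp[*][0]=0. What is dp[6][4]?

   ''  A  T  G  A  C  A  T  C  A  A
''  0  0  0  0  0  0  0  0  0  0  0
 C  0  0  0  0  0  1  1  1  1  1  1
 C  0  0  0  0  0  1  1  1  2  2  2
 T  0  0  1  1  1  1  1  2  2  2  2
 T  0  0  1  1  1  1  1  2  2  2  2
 G  0  0  1  2  2  2  2  2  2  2  2
 C  0  0  1  2  2  3  3  3  3  3  3
 T  0  0  1  2  2  3  3  4  4  4  4
 A  0  1  1  2  3  3  4  4  4  5  5
 C  0  1  1  2  3  4  4  4  5  5  5
 T  0  1  2  2  3  4  4  5  5  5  5

2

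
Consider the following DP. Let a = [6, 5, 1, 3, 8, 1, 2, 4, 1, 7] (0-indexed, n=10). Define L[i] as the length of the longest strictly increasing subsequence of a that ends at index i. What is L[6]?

   i    0    1    2    3    4    5    6    7    8    9
a[i]    6    5    1    3    8    1    2    4    1    7
L[i]    1    1    1    2    3    1    2    3    1    4

2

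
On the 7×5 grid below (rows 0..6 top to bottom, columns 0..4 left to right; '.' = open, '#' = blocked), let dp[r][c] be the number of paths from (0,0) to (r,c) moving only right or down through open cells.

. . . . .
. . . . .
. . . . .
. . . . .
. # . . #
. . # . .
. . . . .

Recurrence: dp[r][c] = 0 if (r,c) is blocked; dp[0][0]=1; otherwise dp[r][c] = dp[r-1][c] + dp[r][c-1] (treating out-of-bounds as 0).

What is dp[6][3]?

r\c   0   1   2   3   4
  0   1   1   1   1   1
  1   1   2   3   4   5
  2   1   3   6  10  15
  3   1   4  10  20  35
  4   1   0  10  30   0
  5   1   1   0  30  30
  6   1   2   2  32  62

32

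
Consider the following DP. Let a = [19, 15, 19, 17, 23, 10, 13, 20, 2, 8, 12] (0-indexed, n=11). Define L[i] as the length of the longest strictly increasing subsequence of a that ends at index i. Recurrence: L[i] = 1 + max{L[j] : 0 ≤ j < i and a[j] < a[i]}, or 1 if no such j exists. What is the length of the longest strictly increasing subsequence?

   i    0    1    2    3    4    5    6    7    8    9   10
a[i]   19   15   19   17   23   10   13   20    2    8   12
L[i]    1    1    2    2    3    1    2    3    1    2    3

3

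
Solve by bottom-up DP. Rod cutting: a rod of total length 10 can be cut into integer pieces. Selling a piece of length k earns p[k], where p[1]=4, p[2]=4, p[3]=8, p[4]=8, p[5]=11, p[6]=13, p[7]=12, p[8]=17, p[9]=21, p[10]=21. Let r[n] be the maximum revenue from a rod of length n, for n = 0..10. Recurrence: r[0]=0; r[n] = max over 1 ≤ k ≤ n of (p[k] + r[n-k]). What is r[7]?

   n    0    1    2    3    4    5    6    7    8    9   10
r[n]    0    4    8   12   16   20   24   28   32   36   40

28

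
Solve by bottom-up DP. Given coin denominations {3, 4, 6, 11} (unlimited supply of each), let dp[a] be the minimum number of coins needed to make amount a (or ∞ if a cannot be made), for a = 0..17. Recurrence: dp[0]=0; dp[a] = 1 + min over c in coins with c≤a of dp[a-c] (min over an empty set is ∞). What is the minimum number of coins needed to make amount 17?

2

 a  0  1  2  3  4  5  6  7  8  9 10 11 12 13 14 15 16 17
dp  0  -  -  1  1  -  1  2  2  2  2  1  2  3  2  2  3  2
(- denotes ∞ / unreachable)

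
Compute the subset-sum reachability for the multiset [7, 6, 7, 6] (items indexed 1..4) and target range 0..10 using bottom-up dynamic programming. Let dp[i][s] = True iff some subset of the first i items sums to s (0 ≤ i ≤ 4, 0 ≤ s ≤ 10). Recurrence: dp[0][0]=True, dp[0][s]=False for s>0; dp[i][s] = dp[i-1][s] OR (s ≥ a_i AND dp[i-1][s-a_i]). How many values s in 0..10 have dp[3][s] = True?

i\s   0   1   2   3   4   5   6   7   8   9  10
  0   T   F   F   F   F   F   F   F   F   F   F
  1   T   F   F   F   F   F   F   T   F   F   F
  2   T   F   F   F   F   F   T   T   F   F   F
  3   T   F   F   F   F   F   T   T   F   F   F
  4   T   F   F   F   F   F   T   T   F   F   F

3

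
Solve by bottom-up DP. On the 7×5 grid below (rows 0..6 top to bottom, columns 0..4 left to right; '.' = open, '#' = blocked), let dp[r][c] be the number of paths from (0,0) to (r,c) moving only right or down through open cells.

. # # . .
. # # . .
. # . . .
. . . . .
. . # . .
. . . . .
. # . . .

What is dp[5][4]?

r\c   0   1   2   3   4
  0   1   0   0   0   0
  1   1   0   0   0   0
  2   1   0   0   0   0
  3   1   1   1   1   1
  4   1   2   0   1   2
  5   1   3   3   4   6
  6   1   0   3   7  13

6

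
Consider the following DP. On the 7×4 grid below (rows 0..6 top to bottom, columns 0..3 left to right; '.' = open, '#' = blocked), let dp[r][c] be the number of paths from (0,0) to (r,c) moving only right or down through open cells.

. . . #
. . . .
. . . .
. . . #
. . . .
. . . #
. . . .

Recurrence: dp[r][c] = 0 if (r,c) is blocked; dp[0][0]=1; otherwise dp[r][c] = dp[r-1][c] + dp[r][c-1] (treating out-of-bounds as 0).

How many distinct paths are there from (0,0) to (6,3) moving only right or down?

r\c   0   1   2   3
  0   1   1   1   0
  1   1   2   3   3
  2   1   3   6   9
  3   1   4  10   0
  4   1   5  15  15
  5   1   6  21   0
  6   1   7  28  28

28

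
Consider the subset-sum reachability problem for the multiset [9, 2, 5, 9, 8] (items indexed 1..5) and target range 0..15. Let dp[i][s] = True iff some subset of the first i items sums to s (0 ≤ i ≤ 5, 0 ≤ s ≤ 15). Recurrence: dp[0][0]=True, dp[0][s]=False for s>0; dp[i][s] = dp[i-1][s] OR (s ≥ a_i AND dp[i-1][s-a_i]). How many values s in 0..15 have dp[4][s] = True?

7

i\s   0   1   2   3   4   5   6   7   8   9  10  11  12  13  14  15
  0   T   F   F   F   F   F   F   F   F   F   F   F   F   F   F   F
  1   T   F   F   F   F   F   F   F   F   T   F   F   F   F   F   F
  2   T   F   T   F   F   F   F   F   F   T   F   T   F   F   F   F
  3   T   F   T   F   F   T   F   T   F   T   F   T   F   F   T   F
  4   T   F   T   F   F   T   F   T   F   T   F   T   F   F   T   F
  5   T   F   T   F   F   T   F   T   T   T   T   T   F   T   T   T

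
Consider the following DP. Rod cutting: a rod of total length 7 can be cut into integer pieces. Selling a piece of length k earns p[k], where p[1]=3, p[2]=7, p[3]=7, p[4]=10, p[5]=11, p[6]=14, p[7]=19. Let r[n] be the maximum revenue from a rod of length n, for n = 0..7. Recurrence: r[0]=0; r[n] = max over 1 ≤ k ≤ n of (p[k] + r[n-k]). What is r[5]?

17

   n    0    1    2    3    4    5    6    7
r[n]    0    3    7   10   14   17   21   24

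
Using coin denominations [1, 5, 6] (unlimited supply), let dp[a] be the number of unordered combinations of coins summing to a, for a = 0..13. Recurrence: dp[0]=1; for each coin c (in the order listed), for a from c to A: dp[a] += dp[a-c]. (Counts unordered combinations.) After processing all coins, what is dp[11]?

after  coin     0     1     2     3     4     5     6     7     8     9    10    11    12    13
          1     1     1     1     1     1     1     1     1     1     1     1     1     1     1
          5     1     1     1     1     1     2     2     2     2     2     3     3     3     3
          6     1     1     1     1     1     2     3     3     3     3     4     5     6     6

5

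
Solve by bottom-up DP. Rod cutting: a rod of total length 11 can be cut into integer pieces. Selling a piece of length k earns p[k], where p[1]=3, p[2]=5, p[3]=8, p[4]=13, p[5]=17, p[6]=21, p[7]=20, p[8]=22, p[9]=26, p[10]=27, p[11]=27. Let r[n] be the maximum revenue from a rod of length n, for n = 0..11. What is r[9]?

   n    0    1    2    3    4    5    6    7    8    9   10   11
r[n]    0    3    6    9   13   17   21   24   27   30   34   38

30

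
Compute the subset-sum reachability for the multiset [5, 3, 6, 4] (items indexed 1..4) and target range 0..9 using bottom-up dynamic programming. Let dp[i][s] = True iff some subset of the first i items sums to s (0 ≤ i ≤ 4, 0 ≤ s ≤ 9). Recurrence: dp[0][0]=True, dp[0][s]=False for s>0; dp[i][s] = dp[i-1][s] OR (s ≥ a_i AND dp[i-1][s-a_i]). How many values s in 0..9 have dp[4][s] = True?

i\s   0   1   2   3   4   5   6   7   8   9
  0   T   F   F   F   F   F   F   F   F   F
  1   T   F   F   F   F   T   F   F   F   F
  2   T   F   F   T   F   T   F   F   T   F
  3   T   F   F   T   F   T   T   F   T   T
  4   T   F   F   T   T   T   T   T   T   T

8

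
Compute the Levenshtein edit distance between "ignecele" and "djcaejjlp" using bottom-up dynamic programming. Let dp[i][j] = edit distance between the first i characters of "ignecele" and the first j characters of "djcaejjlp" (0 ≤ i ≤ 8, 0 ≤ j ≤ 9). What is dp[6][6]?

   ''  d  j  c  a  e  j  j  l  p
''  0  1  2  3  4  5  6  7  8  9
 i  1  1  2  3  4  5  6  7  8  9
 g  2  2  2  3  4  5  6  7  8  9
 n  3  3  3  3  4  5  6  7  8  9
 e  4  4  4  4  4  4  5  6  7  8
 c  5  5  5  4  5  5  5  6  7  8
 e  6  6  6  5  5  5  6  6  7  8
 l  7  7  7  6  6  6  6  7  6  7
 e  8  8  8  7  7  6  7  7  7  7

6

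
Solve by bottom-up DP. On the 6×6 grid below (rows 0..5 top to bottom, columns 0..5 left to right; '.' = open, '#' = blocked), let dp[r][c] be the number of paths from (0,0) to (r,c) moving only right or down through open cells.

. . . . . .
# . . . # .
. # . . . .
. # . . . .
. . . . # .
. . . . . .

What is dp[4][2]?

r\c   0   1   2   3   4   5
  0   1   1   1   1   1   1
  1   0   1   2   3   0   1
  2   0   0   2   5   5   6
  3   0   0   2   7  12  18
  4   0   0   2   9   0  18
  5   0   0   2  11  11  29

2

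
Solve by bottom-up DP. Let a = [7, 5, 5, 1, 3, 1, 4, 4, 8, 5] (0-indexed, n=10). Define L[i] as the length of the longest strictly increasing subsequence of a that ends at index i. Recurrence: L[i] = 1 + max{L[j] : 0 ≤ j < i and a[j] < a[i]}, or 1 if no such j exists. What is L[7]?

3

   i    0    1    2    3    4    5    6    7    8    9
a[i]    7    5    5    1    3    1    4    4    8    5
L[i]    1    1    1    1    2    1    3    3    4    4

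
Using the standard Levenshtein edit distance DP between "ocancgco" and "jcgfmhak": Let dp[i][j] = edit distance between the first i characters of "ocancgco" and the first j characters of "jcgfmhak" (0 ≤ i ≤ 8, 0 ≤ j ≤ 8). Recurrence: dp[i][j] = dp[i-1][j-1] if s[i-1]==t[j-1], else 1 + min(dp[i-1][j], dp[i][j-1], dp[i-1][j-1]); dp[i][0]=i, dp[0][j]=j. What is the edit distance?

7

   ''  j  c  g  f  m  h  a  k
''  0  1  2  3  4  5  6  7  8
 o  1  1  2  3  4  5  6  7  8
 c  2  2  1  2  3  4  5  6  7
 a  3  3  2  2  3  4  5  5  6
 n  4  4  3  3  3  4  5  6  6
 c  5  5  4  4  4  4  5  6  7
 g  6  6  5  4  5  5  5  6  7
 c  7  7  6  5  5  6  6  6  7
 o  8  8  7  6  6  6  7  7  7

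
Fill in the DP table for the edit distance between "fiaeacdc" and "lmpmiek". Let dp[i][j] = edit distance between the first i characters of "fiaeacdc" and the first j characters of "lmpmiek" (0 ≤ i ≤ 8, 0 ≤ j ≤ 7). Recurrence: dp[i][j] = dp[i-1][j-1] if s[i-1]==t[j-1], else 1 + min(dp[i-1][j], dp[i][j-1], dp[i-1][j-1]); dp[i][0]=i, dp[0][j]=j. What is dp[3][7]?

6

   ''  l  m  p  m  i  e  k
''  0  1  2  3  4  5  6  7
 f  1  1  2  3  4  5  6  7
 i  2  2  2  3  4  4  5  6
 a  3  3  3  3  4  5  5  6
 e  4  4  4  4  4  5  5  6
 a  5  5  5  5  5  5  6  6
 c  6  6  6  6  6  6  6  7
 d  7  7  7  7  7  7  7  7
 c  8  8  8  8  8  8  8  8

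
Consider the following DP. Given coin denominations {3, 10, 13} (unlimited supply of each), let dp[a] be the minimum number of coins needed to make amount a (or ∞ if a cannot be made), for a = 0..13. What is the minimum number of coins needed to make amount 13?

 a  0  1  2  3  4  5  6  7  8  9 10 11 12 13
dp  0  -  -  1  -  -  2  -  -  3  1  -  4  1
(- denotes ∞ / unreachable)

1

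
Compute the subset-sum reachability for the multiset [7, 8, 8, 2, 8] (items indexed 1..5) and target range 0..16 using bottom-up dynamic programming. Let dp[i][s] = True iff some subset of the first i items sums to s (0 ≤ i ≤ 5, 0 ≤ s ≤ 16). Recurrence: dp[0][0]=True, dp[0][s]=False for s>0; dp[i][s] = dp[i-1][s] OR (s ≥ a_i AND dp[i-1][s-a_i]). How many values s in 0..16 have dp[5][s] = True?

i\s   0   1   2   3   4   5   6   7   8   9  10  11  12  13  14  15  16
  0   T   F   F   F   F   F   F   F   F   F   F   F   F   F   F   F   F
  1   T   F   F   F   F   F   F   T   F   F   F   F   F   F   F   F   F
  2   T   F   F   F   F   F   F   T   T   F   F   F   F   F   F   T   F
  3   T   F   F   F   F   F   F   T   T   F   F   F   F   F   F   T   T
  4   T   F   T   F   F   F   F   T   T   T   T   F   F   F   F   T   T
  5   T   F   T   F   F   F   F   T   T   T   T   F   F   F   F   T   T

8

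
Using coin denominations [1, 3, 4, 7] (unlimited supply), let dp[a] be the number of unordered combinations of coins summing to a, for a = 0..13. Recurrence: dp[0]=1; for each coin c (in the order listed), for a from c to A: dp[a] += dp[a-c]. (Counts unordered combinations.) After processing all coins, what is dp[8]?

after  coin     0     1     2     3     4     5     6     7     8     9    10    11    12    13
          1     1     1     1     1     1     1     1     1     1     1     1     1     1     1
          3     1     1     1     2     2     2     3     3     3     4     4     4     5     5
          4     1     1     1     2     3     3     4     5     6     7     8     9    11    12
          7     1     1     1     2     3     3     4     6     7     8    10    12    14    16

7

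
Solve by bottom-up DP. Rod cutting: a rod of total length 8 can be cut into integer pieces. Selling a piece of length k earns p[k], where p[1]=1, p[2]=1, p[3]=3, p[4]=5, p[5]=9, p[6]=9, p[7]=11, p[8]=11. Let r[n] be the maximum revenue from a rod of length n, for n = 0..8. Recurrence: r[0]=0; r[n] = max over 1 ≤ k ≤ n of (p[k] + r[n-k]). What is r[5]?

9

   n    0    1    2    3    4    5    6    7    8
r[n]    0    1    2    3    5    9   10   11   12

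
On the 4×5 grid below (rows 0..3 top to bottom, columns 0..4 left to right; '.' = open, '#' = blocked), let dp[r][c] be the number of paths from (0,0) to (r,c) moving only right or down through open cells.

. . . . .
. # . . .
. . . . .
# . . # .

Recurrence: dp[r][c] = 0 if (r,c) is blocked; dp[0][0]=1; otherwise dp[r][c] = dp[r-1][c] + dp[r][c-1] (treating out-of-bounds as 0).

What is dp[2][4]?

r\c   0   1   2   3   4
  0   1   1   1   1   1
  1   1   0   1   2   3
  2   1   1   2   4   7
  3   0   1   3   0   7

7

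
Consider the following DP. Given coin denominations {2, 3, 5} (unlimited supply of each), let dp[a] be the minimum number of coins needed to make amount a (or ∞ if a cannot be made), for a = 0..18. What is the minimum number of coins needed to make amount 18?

 a  0  1  2  3  4  5  6  7  8  9 10 11 12 13 14 15 16 17 18
dp  0  -  1  1  2  1  2  2  2  3  2  3  3  3  4  3  4  4  4
(- denotes ∞ / unreachable)

4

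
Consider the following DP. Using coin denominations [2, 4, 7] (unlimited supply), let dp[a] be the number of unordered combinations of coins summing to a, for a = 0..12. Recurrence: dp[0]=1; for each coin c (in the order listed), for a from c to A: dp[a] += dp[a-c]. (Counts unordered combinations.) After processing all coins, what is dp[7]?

after  coin     0     1     2     3     4     5     6     7     8     9    10    11    12
          2     1     0     1     0     1     0     1     0     1     0     1     0     1
          4     1     0     1     0     2     0     2     0     3     0     3     0     4
          7     1     0     1     0     2     0     2     1     3     1     3     2     4

1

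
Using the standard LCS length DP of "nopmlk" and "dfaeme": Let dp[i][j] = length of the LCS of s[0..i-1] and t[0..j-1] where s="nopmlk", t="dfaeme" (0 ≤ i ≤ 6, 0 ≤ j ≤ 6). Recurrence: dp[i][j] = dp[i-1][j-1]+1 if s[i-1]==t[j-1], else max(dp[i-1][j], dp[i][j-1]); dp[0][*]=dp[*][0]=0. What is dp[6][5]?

   ''  d  f  a  e  m  e
''  0  0  0  0  0  0  0
 n  0  0  0  0  0  0  0
 o  0  0  0  0  0  0  0
 p  0  0  0  0  0  0  0
 m  0  0  0  0  0  1  1
 l  0  0  0  0  0  1  1
 k  0  0  0  0  0  1  1

1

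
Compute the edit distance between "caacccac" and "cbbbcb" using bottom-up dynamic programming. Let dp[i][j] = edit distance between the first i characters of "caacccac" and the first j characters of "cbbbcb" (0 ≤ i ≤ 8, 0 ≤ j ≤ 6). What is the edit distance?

   ''  c  b  b  b  c  b
''  0  1  2  3  4  5  6
 c  1  0  1  2  3  4  5
 a  2  1  1  2  3  4  5
 a  3  2  2  2  3  4  5
 c  4  3  3  3  3  3  4
 c  5  4  4  4  4  3  4
 c  6  5  5  5  5  4  4
 a  7  6  6  6  6  5  5
 c  8  7  7  7  7  6  6

6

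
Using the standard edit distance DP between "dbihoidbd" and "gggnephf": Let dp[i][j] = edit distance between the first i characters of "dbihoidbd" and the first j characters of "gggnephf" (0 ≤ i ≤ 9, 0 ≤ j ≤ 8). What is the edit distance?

9

   ''  g  g  g  n  e  p  h  f
''  0  1  2  3  4  5  6  7  8
 d  1  1  2  3  4  5  6  7  8
 b  2  2  2  3  4  5  6  7  8
 i  3  3  3  3  4  5  6  7  8
 h  4  4  4  4  4  5  6  6  7
 o  5  5  5  5  5  5  6  7  7
 i  6  6  6  6  6  6  6  7  8
 d  7  7  7  7  7  7  7  7  8
 b  8  8  8  8  8  8  8  8  8
 d  9  9  9  9  9  9  9  9  9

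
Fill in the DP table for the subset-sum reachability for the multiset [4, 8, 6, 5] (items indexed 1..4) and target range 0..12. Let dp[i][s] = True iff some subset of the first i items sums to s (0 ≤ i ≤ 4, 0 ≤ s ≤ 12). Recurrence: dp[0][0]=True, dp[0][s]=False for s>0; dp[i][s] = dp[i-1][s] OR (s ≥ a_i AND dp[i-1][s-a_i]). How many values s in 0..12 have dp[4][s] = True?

i\s   0   1   2   3   4   5   6   7   8   9  10  11  12
  0   T   F   F   F   F   F   F   F   F   F   F   F   F
  1   T   F   F   F   T   F   F   F   F   F   F   F   F
  2   T   F   F   F   T   F   F   F   T   F   F   F   T
  3   T   F   F   F   T   F   T   F   T   F   T   F   T
  4   T   F   F   F   T   T   T   F   T   T   T   T   T

9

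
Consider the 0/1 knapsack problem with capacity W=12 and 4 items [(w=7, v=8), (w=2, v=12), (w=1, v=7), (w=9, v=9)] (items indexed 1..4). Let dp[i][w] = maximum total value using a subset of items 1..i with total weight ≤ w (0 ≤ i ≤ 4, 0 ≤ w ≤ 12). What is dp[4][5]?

i\w   0   1   2   3   4   5   6   7   8   9  10  11  12
  0   0   0   0   0   0   0   0   0   0   0   0   0   0
  1   0   0   0   0   0   0   0   8   8   8   8   8   8
  2   0   0  12  12  12  12  12  12  12  20  20  20  20
  3   0   7  12  19  19  19  19  19  19  20  27  27  27
  4   0   7  12  19  19  19  19  19  19  20  27  27  28

19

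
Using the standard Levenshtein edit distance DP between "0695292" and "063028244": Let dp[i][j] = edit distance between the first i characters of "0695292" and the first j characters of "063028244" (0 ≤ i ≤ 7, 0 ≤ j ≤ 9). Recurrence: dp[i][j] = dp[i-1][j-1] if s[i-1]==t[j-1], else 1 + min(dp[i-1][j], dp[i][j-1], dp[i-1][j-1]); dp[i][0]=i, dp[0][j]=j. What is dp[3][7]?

   ''  0  6  3  0  2  8  2  4  4
''  0  1  2  3  4  5  6  7  8  9
 0  1  0  1  2  3  4  5  6  7  8
 6  2  1  0  1  2  3  4  5  6  7
 9  3  2  1  1  2  3  4  5  6  7
 5  4  3  2  2  2  3  4  5  6  7
 2  5  4  3  3  3  2  3  4  5  6
 9  6  5  4  4  4  3  3  4  5  6
 2  7  6  5  5  5  4  4  3  4  5

5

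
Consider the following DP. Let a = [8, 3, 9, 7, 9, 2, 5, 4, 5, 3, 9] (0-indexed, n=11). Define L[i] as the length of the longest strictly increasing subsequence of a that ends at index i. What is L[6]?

   i    0    1    2    3    4    5    6    7    8    9   10
a[i]    8    3    9    7    9    2    5    4    5    3    9
L[i]    1    1    2    2    3    1    2    2    3    2    4

2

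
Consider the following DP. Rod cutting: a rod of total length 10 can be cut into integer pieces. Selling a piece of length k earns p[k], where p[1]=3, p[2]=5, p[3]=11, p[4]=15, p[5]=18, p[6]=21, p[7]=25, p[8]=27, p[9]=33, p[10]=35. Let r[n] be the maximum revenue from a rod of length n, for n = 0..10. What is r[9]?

33

   n    0    1    2    3    4    5    6    7    8    9   10
r[n]    0    3    6   11   15   18   22   26   30   33   37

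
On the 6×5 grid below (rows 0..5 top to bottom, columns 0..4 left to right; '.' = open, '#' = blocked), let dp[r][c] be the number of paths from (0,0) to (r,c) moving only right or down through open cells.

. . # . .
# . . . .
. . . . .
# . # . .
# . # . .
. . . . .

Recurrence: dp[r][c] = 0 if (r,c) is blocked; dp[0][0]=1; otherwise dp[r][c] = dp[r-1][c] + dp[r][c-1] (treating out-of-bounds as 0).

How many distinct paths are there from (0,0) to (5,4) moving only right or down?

r\c   0   1   2   3   4
  0   1   1   0   0   0
  1   0   1   1   1   1
  2   0   1   2   3   4
  3   0   1   0   3   7
  4   0   1   0   3  10
  5   0   1   1   4  14

14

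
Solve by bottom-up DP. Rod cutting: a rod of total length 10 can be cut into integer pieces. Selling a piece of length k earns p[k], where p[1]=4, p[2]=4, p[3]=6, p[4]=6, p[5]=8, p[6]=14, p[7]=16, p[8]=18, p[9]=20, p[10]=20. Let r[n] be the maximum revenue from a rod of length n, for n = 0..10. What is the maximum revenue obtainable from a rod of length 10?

40

   n    0    1    2    3    4    5    6    7    8    9   10
r[n]    0    4    8   12   16   20   24   28   32   36   40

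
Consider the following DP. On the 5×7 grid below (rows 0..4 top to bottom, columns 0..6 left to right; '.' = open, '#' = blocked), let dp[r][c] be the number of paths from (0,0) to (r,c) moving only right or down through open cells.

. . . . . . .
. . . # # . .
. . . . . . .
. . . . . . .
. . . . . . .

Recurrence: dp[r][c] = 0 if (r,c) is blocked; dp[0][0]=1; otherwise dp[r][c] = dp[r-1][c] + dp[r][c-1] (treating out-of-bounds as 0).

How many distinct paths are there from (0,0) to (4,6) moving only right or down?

120

r\c   0   1   2   3   4   5   6
  0   1   1   1   1   1   1   1
  1   1   2   3   0   0   1   2
  2   1   3   6   6   6   7   9
  3   1   4  10  16  22  29  38
  4   1   5  15  31  53  82 120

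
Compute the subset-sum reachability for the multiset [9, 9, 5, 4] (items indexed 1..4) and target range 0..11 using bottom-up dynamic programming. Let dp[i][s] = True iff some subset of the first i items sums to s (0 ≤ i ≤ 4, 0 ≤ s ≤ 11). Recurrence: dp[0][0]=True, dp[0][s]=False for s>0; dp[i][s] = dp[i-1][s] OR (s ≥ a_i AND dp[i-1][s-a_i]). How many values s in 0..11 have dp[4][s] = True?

i\s   0   1   2   3   4   5   6   7   8   9  10  11
  0   T   F   F   F   F   F   F   F   F   F   F   F
  1   T   F   F   F   F   F   F   F   F   T   F   F
  2   T   F   F   F   F   F   F   F   F   T   F   F
  3   T   F   F   F   F   T   F   F   F   T   F   F
  4   T   F   F   F   T   T   F   F   F   T   F   F

4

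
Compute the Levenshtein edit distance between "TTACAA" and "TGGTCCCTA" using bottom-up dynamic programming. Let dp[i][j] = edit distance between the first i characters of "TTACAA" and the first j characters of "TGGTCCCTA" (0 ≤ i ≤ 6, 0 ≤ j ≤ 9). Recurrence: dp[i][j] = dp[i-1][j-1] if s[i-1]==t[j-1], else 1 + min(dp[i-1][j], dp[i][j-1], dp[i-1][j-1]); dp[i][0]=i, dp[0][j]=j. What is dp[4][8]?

   ''  T  G  G  T  C  C  C  T  A
''  0  1  2  3  4  5  6  7  8  9
 T  1  0  1  2  3  4  5  6  7  8
 T  2  1  1  2  2  3  4  5  6  7
 A  3  2  2  2  3  3  4  5  6  6
 C  4  3  3  3  3  3  3  4  5  6
 A  5  4  4  4  4  4  4  4  5  5
 A  6  5  5  5  5  5  5  5  5  5

5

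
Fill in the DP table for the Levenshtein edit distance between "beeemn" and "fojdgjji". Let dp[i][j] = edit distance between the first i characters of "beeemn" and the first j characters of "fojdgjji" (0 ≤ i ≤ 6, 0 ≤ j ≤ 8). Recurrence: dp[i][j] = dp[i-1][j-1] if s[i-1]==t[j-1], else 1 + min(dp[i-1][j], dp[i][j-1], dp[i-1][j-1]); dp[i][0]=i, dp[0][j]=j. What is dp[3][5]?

5

   ''  f  o  j  d  g  j  j  i
''  0  1  2  3  4  5  6  7  8
 b  1  1  2  3  4  5  6  7  8
 e  2  2  2  3  4  5  6  7  8
 e  3  3  3  3  4  5  6  7  8
 e  4  4  4  4  4  5  6  7  8
 m  5  5  5  5  5  5  6  7  8
 n  6  6  6  6  6  6  6  7  8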